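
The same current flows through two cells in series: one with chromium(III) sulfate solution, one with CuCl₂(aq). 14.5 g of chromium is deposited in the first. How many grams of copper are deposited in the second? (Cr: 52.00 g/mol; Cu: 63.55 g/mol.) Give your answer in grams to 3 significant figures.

n(Cr) = 14.5 / 52.00 = 0.2788 mol
Cr³⁺ + 3e⁻ → Cr, so n(e⁻) = 3 × 0.2788 = 0.8364 mol
In series, the same 0.8364 mol of electrons flows through the second cell.
Cu²⁺ + 2e⁻ → Cu, so n(Cu) = 0.8364 / 2 = 0.4182 mol
m(Cu) = 0.4182 × 63.55 = 26.6 g

26.6 g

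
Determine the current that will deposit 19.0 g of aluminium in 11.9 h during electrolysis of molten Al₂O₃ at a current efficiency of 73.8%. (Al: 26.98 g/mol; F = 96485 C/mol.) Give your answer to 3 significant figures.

6.45 A

n(Al) = 19.0 / 26.98 = 0.7042 mol
Al³⁺ + 3e⁻ → Al, so n(e⁻) = 3 × 0.7042 = 2.113 mol
Q = 2.113 × 96485 / 0.738 = 2.763×10^5 C
I = Q / t = 2.763×10^5 / 42840 s = 6.45 A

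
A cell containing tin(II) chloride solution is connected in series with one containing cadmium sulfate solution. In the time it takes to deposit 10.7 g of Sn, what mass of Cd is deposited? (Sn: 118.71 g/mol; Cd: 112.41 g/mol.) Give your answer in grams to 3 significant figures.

n(Sn) = 10.7 / 118.71 = 0.09014 mol
Sn²⁺ + 2e⁻ → Sn, so n(e⁻) = 2 × 0.09014 = 0.1803 mol
Same current for the same time ⇒ same n(e⁻) = 0.1803 mol in both cells.
Cd²⁺ + 2e⁻ → Cd, so n(Cd) = 0.1803 / 2 = 0.09015 mol
m(Cd) = 0.09015 × 112.41 = 10.1 g

10.1 g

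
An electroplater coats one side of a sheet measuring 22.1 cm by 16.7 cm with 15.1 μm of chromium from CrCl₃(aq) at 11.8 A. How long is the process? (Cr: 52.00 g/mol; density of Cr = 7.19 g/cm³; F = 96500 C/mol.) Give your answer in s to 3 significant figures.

1890 s

Plated area = 22.1 × 16.7 = 369.1 cm²
Volume = 369.1 × 15.1×10⁻⁴ cm = 0.5573 cm³
m(Cr) = 0.5573 × 7.19 = 4.007 g
n(Cr) = 4.007 / 52.00 = 0.07706 mol; n(e⁻) = 3 × 0.07706 = 0.2312 mol
Q = 0.2312 × 96500 = 22310 C
t = 22310 / 11.8 = 1891 s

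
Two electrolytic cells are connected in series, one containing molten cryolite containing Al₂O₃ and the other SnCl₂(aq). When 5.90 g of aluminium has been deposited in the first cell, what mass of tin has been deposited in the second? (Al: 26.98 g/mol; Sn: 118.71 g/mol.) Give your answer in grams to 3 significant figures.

38.9 g

n(Al) = 5.90 / 26.98 = 0.2187 mol
Al³⁺ + 3e⁻ → Al, so n(e⁻) = 3 × 0.2187 = 0.6561 mol
Same current for the same time ⇒ same n(e⁻) = 0.6561 mol in both cells.
Sn²⁺ + 2e⁻ → Sn, so n(Sn) = 0.6561 / 2 = 0.3281 mol
m(Sn) = 0.3281 × 118.71 = 38.9 g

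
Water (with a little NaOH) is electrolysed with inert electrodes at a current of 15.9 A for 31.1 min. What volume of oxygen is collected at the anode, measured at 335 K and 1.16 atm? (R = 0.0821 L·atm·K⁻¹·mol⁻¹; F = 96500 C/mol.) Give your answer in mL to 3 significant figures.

1820 mL

Q = It = 15.9 × 1866 = 29670 C
n(e⁻) = 29670 / 96500 = 0.3075 mol
2H₂O → O₂ + 4H⁺ + 4e⁻, so n(O₂) = 0.3075 / 4 = 0.07688 mol
V = nRT/P = 0.07688 × 0.0821 × 335 / 1.16 = 1.823 L
= 1820 mL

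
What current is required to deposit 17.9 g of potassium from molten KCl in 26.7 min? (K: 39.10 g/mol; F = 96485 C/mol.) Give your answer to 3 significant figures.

27.6 A

n(K) = 17.9 / 39.10 = 0.4578 mol
K⁺ + e⁻ → K, so n(e⁻) = 0.4578 mol
Q = 0.4578 × 96485 = 44170 C
I = Q / t = 44170 / 1602 s = 27.6 A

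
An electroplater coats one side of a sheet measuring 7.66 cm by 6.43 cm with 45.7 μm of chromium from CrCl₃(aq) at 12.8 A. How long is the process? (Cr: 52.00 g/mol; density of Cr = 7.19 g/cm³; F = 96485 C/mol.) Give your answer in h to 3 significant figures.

Plated area = 7.66 × 6.43 = 49.25 cm²
Volume = 49.25 × 45.7×10⁻⁴ cm = 0.2251 cm³
m(Cr) = 0.2251 × 7.19 = 1.618 g
n(Cr) = 1.618 / 52.00 = 0.03112 mol; n(e⁻) = 3 × 0.03112 = 0.09336 mol
Q = 0.09336 × 96485 = 9008 C
t = 9008 / 12.8 = 703.8 s = 0.196 h

0.196 h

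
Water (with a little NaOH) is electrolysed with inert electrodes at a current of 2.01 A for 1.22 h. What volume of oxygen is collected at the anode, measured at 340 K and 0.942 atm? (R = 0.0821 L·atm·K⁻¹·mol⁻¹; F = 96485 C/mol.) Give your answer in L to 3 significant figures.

Charge passed = 2.01 × 4392 = 8828 C
n(e⁻) = 8828 / 96485 = 0.09150 mol
2H₂O → O₂ + 4H⁺ + 4e⁻, so n(O₂) = 0.09150 / 4 = 0.02288 mol
V = nRT/P = 0.02288 × 0.0821 × 340 / 0.942 = 0.6780 L

0.678 L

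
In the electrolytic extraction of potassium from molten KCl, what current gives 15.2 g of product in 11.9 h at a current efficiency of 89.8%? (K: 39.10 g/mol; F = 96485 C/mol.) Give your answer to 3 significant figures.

0.975 A

n(K) = 15.2 / 39.10 = 0.3887 mol
K⁺ + e⁻ → K, so n(e⁻) = 0.3887 mol
Q = 0.3887 × 96485 / 0.898 = 41760 C
I = Q / t = 41760 / 42840 s = 0.975 A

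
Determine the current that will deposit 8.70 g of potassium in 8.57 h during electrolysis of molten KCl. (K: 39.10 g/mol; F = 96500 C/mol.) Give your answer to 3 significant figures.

0.696 A

n(K) = 8.70 / 39.10 = 0.2225 mol
K⁺ + e⁻ → K, so n(e⁻) = 0.2225 mol
Q = 0.2225 × 96500 = 21470 C
I = Q / t = 21470 / 30852 s = 0.696 A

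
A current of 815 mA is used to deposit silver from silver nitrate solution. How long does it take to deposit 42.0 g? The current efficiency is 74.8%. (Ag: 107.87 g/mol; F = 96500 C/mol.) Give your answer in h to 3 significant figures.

n(Ag) = 42.0 / 107.87 = 0.3894 mol
Ag⁺ + e⁻ → Ag, so n(e⁻) = 0.3894 mol
Q = 0.3894 × 96500 / 0.748 = 50240 C
t = Q / I = 50240 / 0.815 = 61640 s = 17.1 h

17.1 h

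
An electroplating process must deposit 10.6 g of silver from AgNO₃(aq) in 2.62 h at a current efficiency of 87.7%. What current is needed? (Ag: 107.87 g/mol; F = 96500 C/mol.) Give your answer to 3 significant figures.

1.15 A

n(Ag) = 10.6 / 107.87 = 0.09827 mol
Ag⁺ + e⁻ → Ag, so n(e⁻) = 0.09827 mol
Q = 0.09827 × 96500 / 0.877 = 10810 C
I = Q / t = 10810 / 9432 s = 1.15 A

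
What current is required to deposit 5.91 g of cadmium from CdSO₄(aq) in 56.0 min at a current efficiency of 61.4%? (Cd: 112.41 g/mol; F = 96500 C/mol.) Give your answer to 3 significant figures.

4.92 A

n(Cd) = 5.91 / 112.41 = 0.05258 mol
Cd²⁺ + 2e⁻ → Cd, so n(e⁻) = 2 × 0.05258 = 0.1052 mol
Q = 0.1052 × 96500 / 0.614 = 16530 C
I = Q / t = 16530 / 3360 s = 4.92 A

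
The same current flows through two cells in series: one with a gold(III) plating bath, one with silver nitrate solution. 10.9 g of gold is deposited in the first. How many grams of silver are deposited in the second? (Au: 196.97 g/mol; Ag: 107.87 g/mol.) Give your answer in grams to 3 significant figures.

17.9 g

n(Au) = 10.9 / 196.97 = 0.05534 mol
Au³⁺ + 3e⁻ → Au, so n(e⁻) = 3 × 0.05534 = 0.1660 mol
In series, the same 0.1660 mol of electrons flows through the second cell.
Ag⁺ + e⁻ → Ag, so n(Ag) = 0.1660 mol
m(Ag) = 0.1660 × 107.87 = 17.9 g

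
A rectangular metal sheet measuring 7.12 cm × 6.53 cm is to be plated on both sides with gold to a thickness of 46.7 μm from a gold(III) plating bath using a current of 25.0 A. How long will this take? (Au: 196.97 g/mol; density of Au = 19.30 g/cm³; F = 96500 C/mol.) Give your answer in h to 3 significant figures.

Plated area = 2 × 7.12 × 6.53 = 92.99 cm²
Volume = 92.99 × 46.7×10⁻⁴ cm = 0.4343 cm³
m(Au) = 0.4343 × 19.30 = 8.382 g
n(Au) = 8.382 / 196.97 = 0.04255 mol; n(e⁻) = 3 × 0.04255 = 0.1277 mol
Q = 0.1277 × 96500 = 12320 C
t = 12320 / 25.0 = 492.8 s = 0.137 h

0.137 h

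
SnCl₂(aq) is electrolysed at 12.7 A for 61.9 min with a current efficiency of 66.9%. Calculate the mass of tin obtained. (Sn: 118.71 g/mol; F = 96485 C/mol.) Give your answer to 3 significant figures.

19.4 g

Q = 12.7 × 3714 = 47170 C
n(e⁻) = 47170 / 96485 = 0.4889 mol
Sn²⁺ + 2e⁻ → Sn, so theoretical m(Sn) = 0.2445 × 118.71 = 29.02 g
Actual mass = 66.9% × 29.02 = 19.4 g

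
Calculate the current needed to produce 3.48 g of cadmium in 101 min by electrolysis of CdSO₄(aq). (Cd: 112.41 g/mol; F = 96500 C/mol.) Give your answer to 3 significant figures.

n(Cd) = 3.48 / 112.41 = 0.03096 mol
Cd²⁺ + 2e⁻ → Cd, so n(e⁻) = 2 × 0.03096 = 0.06192 mol
Q = 0.06192 × 96500 = 5975 C
I = Q / t = 5975 / 6060 s = 0.986 A

0.986 A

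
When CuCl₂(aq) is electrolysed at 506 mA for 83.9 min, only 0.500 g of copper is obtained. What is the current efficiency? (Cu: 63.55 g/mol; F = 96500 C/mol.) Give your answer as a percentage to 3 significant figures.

Q = 0.506 × 5034 = 2547 C
n(e⁻) = 2547 / 96500 = 0.02639 mol
Cu²⁺ + 2e⁻ → Cu, so theoretical n(Cu) = 0.01320 mol → 0.8389 g
Efficiency = 0.500 / 0.8389 = 0.5960 = 59.6%

59.6%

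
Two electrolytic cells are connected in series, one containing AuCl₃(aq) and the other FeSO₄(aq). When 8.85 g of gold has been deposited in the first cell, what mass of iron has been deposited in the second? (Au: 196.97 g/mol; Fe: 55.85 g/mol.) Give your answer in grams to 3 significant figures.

3.76 g

n(Au) = 8.85 / 196.97 = 0.04493 mol
Au³⁺ + 3e⁻ → Au, so n(e⁻) = 3 × 0.04493 = 0.1348 mol
Same current for the same time ⇒ same n(e⁻) = 0.1348 mol in both cells.
Fe²⁺ + 2e⁻ → Fe, so n(Fe) = 0.1348 / 2 = 0.06740 mol
m(Fe) = 0.06740 × 55.85 = 3.76 g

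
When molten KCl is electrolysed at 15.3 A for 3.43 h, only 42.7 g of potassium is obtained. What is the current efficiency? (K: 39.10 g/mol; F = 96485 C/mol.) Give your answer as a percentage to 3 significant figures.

Q = 15.3 × 12348 = 1.889×10^5 C
n(e⁻) = 1.889×10^5 / 96485 = 1.958 mol
K⁺ + e⁻ → K, so theoretical n(K) = 1.958 mol → 76.56 g
Efficiency = 42.7 / 76.56 = 0.5577 = 55.8%

55.8%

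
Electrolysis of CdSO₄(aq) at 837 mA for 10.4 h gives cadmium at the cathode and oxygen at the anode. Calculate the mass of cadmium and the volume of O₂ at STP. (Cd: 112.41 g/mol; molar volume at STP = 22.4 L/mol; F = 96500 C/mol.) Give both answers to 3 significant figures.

18.3 g Cd; 1.82 L O₂

Q = 0.837 × 37440 = 31340 C; n(e⁻) = 31340 / 96500 = 0.3248 mol
Cathode: Cd²⁺ + 2e⁻ → Cd → n(Cd) = 0.3248/2 = 0.1624 mol → 18.3 g
Anode: 2H₂O → O₂ + 4H⁺ + 4e⁻ → n(O₂) = 0.3248/4 = 0.08120 mol → 1.82 L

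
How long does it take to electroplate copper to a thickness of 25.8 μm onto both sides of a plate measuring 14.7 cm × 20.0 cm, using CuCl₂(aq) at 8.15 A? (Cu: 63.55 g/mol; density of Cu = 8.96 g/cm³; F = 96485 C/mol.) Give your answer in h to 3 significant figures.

1.41 h

Plated area = 2 × 14.7 × 20.0 = 588.0 cm²
Volume = 588.0 × 25.8×10⁻⁴ cm = 1.517 cm³
m(Cu) = 1.517 × 8.96 = 13.59 g
n(Cu) = 13.59 / 63.55 = 0.2138 mol; n(e⁻) = 2 × 0.2138 = 0.4276 mol
Q = 0.4276 × 96485 = 41260 C
t = 41260 / 8.15 = 5063 s = 1.41 h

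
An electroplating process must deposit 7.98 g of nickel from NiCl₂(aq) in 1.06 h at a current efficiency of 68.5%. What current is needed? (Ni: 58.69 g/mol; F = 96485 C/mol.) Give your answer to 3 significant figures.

n(Ni) = 7.98 / 58.69 = 0.1360 mol
Ni²⁺ + 2e⁻ → Ni, so n(e⁻) = 2 × 0.1360 = 0.2720 mol
Q = 0.2720 × 96485 / 0.685 = 38310 C
I = Q / t = 38310 / 3816 s = 10.0 A

10.0 A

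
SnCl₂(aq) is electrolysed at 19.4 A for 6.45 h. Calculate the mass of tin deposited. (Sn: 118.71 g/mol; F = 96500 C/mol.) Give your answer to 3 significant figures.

277 g

Q = It = 19.4 × 23220 = 4.505×10^5 C
Moles of electrons = 4.505×10^5 / 96500 = 4.668 mol
Sn²⁺ + 2e⁻ → Sn, so n(Sn) = 4.668 / 2 = 2.334 mol
m = 2.334 × 118.71 = 277 g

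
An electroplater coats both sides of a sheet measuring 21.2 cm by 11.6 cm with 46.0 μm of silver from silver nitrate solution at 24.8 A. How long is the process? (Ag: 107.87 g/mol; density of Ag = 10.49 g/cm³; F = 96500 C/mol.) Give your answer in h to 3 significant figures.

Plated area = 2 × 21.2 × 11.6 = 491.8 cm²
Volume = 491.8 × 46.0×10⁻⁴ cm = 2.262 cm³
m(Ag) = 2.262 × 10.49 = 23.73 g
n(Ag) = 23.73 / 107.87 = 0.2200 mol; n(e⁻) = 0.2200 mol
Q = 0.2200 × 96500 = 21230 C
t = 21230 / 24.8 = 856.0 s = 0.238 h

0.238 h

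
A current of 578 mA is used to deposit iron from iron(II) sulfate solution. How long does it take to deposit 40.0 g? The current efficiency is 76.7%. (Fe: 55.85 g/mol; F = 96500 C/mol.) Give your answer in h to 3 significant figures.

n(Fe) = 40.0 / 55.85 = 0.7162 mol
Fe²⁺ + 2e⁻ → Fe, so n(e⁻) = 2 × 0.7162 = 1.432 mol
Q = 1.432 × 96500 / 0.767 = 1.802×10^5 C
t = Q / I = 1.802×10^5 / 0.578 = 3.118×10^5 s = 86.6 h

86.6 h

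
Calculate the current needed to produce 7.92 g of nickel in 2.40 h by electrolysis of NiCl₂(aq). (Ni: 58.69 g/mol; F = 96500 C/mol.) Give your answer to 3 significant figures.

3.01 A

n(Ni) = 7.92 / 58.69 = 0.1349 mol
Ni²⁺ + 2e⁻ → Ni, so n(e⁻) = 2 × 0.1349 = 0.2698 mol
Q = 0.2698 × 96500 = 26040 C
I = Q / t = 26040 / 8640 s = 3.01 A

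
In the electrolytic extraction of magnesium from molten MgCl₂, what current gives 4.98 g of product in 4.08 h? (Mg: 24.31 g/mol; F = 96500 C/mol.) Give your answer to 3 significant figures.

n(Mg) = 4.98 / 24.31 = 0.2049 mol
Mg²⁺ + 2e⁻ → Mg, so n(e⁻) = 2 × 0.2049 = 0.4098 mol
Q = 0.4098 × 96500 = 39550 C
I = Q / t = 39550 / 14688 s = 2.69 A

2.69 A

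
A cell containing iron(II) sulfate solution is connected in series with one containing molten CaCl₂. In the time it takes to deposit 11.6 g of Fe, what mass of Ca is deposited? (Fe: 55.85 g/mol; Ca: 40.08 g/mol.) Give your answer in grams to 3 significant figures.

8.32 g

n(Fe) = 11.6 / 55.85 = 0.2077 mol
Fe²⁺ + 2e⁻ → Fe, so n(e⁻) = 2 × 0.2077 = 0.4154 mol
Since the cells are in series, n(e⁻) in the Ca cell is also 0.4154 mol.
Ca²⁺ + 2e⁻ → Ca, so n(Ca) = 0.4154 / 2 = 0.2077 mol
m(Ca) = 0.2077 × 40.08 = 8.32 g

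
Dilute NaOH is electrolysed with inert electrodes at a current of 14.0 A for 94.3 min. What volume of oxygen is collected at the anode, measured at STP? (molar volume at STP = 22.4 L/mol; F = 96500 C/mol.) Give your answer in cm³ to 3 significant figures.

4600 cm³

Charge passed = 14.0 × 5658 = 79210 C
n(e⁻) = 79210 / 96500 = 0.8208 mol
2H₂O → O₂ + 4H⁺ + 4e⁻, so n(O₂) = 0.8208 / 4 = 0.2052 mol
V = 0.2052 × 22.4 = 4.596 L
= 4600 cm³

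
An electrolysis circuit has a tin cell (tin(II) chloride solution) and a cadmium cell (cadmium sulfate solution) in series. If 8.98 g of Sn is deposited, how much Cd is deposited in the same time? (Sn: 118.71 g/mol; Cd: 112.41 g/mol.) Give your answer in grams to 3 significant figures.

8.50 g

n(Sn) = 8.98 / 118.71 = 0.07565 mol
Sn²⁺ + 2e⁻ → Sn, so n(e⁻) = 2 × 0.07565 = 0.1513 mol
The cells are in series, so the same charge (and hence the same n(e⁻) = 0.1513 mol) passes through both.
Cd²⁺ + 2e⁻ → Cd, so n(Cd) = 0.1513 / 2 = 0.07565 mol
m(Cd) = 0.07565 × 112.41 = 8.50 g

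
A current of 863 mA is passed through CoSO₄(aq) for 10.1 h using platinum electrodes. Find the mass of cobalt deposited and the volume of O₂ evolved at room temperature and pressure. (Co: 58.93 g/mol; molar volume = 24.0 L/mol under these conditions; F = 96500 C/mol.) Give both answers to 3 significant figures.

Q = 0.863 × 36360 = 31380 C; n(e⁻) = 31380 / 96500 = 0.3252 mol
Cathode: Co²⁺ + 2e⁻ → Co → n(Co) = 0.3252/2 = 0.1626 mol → 9.58 g
Anode: 2H₂O → O₂ + 4H⁺ + 4e⁻ → n(O₂) = 0.3252/4 = 0.08130 mol → 1.95 L

9.58 g Co; 1.95 L O₂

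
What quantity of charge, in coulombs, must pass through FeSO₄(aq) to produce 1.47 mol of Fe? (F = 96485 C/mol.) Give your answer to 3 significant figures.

2.84×10^5 C

Fe²⁺ + 2e⁻ → Fe, so n(e⁻) = 2 × 1.47 = 2.940 mol
Q = 2.940 × 96485 = 2.837×10^5 C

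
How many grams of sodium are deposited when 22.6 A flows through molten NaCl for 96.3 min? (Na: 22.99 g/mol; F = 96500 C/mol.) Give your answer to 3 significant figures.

31.1 g

Q = 22.6 A × 5778 s = 1.306×10^5 C
n(e⁻) = 1.306×10^5 / 96500 = 1.353 mol
Na⁺ + e⁻ → Na, so n(Na) = 1.353 mol
m = 1.353 × 22.99 = 31.1 g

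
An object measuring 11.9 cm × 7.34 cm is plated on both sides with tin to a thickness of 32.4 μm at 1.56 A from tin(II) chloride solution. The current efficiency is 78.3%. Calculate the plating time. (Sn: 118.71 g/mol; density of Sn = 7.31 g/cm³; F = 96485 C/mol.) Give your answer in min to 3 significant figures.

91.8 min

Plated area = 2 × 11.9 × 7.34 = 174.7 cm²
Volume = 174.7 × 32.4×10⁻⁴ cm = 0.5660 cm³
m(Sn) = 0.5660 × 7.31 = 4.137 g
n(Sn) = 4.137 / 118.71 = 0.03485 mol; n(e⁻) = 2 × 0.03485 = 0.06970 mol
Q = 0.06970 × 96485 / 0.783 = 8589 C
t = 8589 / 1.56 = 5506 s = 91.8 min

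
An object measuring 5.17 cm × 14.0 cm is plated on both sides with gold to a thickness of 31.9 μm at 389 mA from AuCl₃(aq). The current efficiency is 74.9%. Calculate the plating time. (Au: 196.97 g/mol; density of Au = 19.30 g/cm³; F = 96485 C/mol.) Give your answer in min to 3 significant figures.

749 min

Plated area = 2 × 5.17 × 14.0 = 144.8 cm²
Volume = 144.8 × 31.9×10⁻⁴ cm = 0.4619 cm³
m(Au) = 0.4619 × 19.30 = 8.915 g
n(Au) = 8.915 / 196.97 = 0.04526 mol; n(e⁻) = 3 × 0.04526 = 0.1358 mol
Q = 0.1358 × 96485 / 0.749 = 17490 C
t = 17490 / 0.389 = 44960 s = 749 min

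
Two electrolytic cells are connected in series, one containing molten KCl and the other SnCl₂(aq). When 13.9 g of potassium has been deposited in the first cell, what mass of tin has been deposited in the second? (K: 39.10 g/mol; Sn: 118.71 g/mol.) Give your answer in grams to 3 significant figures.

n(K) = 13.9 / 39.10 = 0.3555 mol
K⁺ + e⁻ → K, so n(e⁻) = 0.3555 mol
In series, the same 0.3555 mol of electrons flows through the second cell.
Sn²⁺ + 2e⁻ → Sn, so n(Sn) = 0.3555 / 2 = 0.1778 mol
m(Sn) = 0.1778 × 118.71 = 21.1 g

21.1 g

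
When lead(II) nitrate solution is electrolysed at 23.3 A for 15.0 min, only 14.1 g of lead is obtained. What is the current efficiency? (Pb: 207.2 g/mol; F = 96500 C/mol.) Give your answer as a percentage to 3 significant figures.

62.6%

Q = 23.3 × 900 = 20970 C
n(e⁻) = 20970 / 96500 = 0.2173 mol
Pb²⁺ + 2e⁻ → Pb, so theoretical n(Pb) = 0.1087 mol → 22.52 g
Efficiency = 14.1 / 22.52 = 0.6261 = 62.6%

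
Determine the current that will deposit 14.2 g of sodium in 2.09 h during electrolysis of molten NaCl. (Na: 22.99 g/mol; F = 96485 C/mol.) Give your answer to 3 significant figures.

n(Na) = 14.2 / 22.99 = 0.6177 mol
Na⁺ + e⁻ → Na, so n(e⁻) = 0.6177 mol
Q = 0.6177 × 96485 = 59600 C
I = Q / t = 59600 / 7524 s = 7.92 A

7.92 A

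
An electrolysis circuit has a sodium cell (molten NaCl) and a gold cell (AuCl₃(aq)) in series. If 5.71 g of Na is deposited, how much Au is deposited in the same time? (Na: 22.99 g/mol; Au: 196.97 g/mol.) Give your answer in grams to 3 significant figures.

n(Na) = 5.71 / 22.99 = 0.2484 mol
Na⁺ + e⁻ → Na, so n(e⁻) = 0.2484 mol
Since the cells are in series, n(e⁻) in the Au cell is also 0.2484 mol.
Au³⁺ + 3e⁻ → Au, so n(Au) = 0.2484 / 3 = 0.08280 mol
m(Au) = 0.08280 × 196.97 = 16.3 g

16.3 g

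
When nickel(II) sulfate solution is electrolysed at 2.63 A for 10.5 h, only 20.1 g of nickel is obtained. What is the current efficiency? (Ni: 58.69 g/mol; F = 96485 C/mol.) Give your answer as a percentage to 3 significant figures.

Q = 2.63 × 37800 = 99410 C
n(e⁻) = 99410 / 96485 = 1.030 mol
Ni²⁺ + 2e⁻ → Ni, so theoretical n(Ni) = 0.5150 mol → 30.23 g
Efficiency = 20.1 / 30.23 = 0.6649 = 66.5%

66.5%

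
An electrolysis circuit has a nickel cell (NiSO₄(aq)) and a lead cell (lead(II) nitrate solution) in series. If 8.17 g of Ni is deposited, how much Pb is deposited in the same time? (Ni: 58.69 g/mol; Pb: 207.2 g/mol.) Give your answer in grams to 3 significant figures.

n(Ni) = 8.17 / 58.69 = 0.1392 mol
Ni²⁺ + 2e⁻ → Ni, so n(e⁻) = 2 × 0.1392 = 0.2784 mol
In series, the same 0.2784 mol of electrons flows through the second cell.
Pb²⁺ + 2e⁻ → Pb, so n(Pb) = 0.2784 / 2 = 0.1392 mol
m(Pb) = 0.1392 × 207.2 = 28.8 g

28.8 g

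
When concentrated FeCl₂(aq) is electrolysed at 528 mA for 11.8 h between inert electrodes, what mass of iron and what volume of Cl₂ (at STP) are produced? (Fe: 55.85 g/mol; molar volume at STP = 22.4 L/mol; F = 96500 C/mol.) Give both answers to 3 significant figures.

Q = 0.528 × 42480 = 22430 C; n(e⁻) = 22430 / 96500 = 0.2324 mol
Cathode: Fe²⁺ + 2e⁻ → Fe → n(Fe) = 0.2324/2 = 0.1162 mol → 6.49 g
Anode: 2Cl⁻ → Cl₂ + 2e⁻ → n(Cl₂) = 0.2324/2 = 0.1162 mol → 2.60 L

6.49 g Fe; 2.60 L Cl₂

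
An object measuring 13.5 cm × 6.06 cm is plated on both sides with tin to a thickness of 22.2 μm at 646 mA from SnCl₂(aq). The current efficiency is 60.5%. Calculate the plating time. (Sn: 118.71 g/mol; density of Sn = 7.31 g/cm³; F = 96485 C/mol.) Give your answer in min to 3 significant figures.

Plated area = 2 × 13.5 × 6.06 = 163.6 cm²
Volume = 163.6 × 22.2×10⁻⁴ cm = 0.3632 cm³
m(Sn) = 0.3632 × 7.31 = 2.655 g
n(Sn) = 2.655 / 118.71 = 0.02237 mol; n(e⁻) = 2 × 0.02237 = 0.04474 mol
Q = 0.04474 × 96485 / 0.605 = 7135 C
t = 7135 / 0.646 = 11040 s = 184 min

184 min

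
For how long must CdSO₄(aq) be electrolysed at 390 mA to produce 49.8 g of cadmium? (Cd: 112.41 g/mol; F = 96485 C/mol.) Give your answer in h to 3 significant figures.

n(Cd) = 49.8 / 112.41 = 0.4430 mol
Cd²⁺ + 2e⁻ → Cd, so n(e⁻) = 2 × 0.4430 = 0.8860 mol
Q = 0.8860 × 96485 = 85490 C
t = Q / I = 85490 / 0.390 = 2.192×10^5 s = 60.9 h

60.9 h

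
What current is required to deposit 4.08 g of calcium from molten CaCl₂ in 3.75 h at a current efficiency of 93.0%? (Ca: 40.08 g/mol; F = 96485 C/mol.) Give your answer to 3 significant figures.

n(Ca) = 4.08 / 40.08 = 0.1018 mol
Ca²⁺ + 2e⁻ → Ca, so n(e⁻) = 2 × 0.1018 = 0.2036 mol
Q = 0.2036 × 96485 / 0.930 = 21120 C
I = Q / t = 21120 / 13500 s = 1.56 A

1.56 A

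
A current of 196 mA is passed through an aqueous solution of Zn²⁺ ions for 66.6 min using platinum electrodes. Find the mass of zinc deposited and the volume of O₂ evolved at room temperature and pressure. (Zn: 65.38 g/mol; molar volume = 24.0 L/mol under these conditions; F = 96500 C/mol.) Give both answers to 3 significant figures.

Q = 0.196 × 3996 = 783.2 C; n(e⁻) = 783.2 / 96500 = 0.008116 mol
Cathode: Zn²⁺ + 2e⁻ → Zn → n(Zn) = 0.008116/2 = 0.004058 mol → 0.265 g
Anode: 2H₂O → O₂ + 4H⁺ + 4e⁻ → n(O₂) = 0.008116/4 = 0.002029 mol → 0.0487 L

0.265 g Zn; 0.0487 L O₂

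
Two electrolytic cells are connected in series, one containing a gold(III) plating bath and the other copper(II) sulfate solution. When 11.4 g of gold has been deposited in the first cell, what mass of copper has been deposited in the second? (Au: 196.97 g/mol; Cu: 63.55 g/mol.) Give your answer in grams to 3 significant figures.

n(Au) = 11.4 / 196.97 = 0.05788 mol
Au³⁺ + 3e⁻ → Au, so n(e⁻) = 3 × 0.05788 = 0.1736 mol
In series, the same 0.1736 mol of electrons flows through the second cell.
Cu²⁺ + 2e⁻ → Cu, so n(Cu) = 0.1736 / 2 = 0.08680 mol
m(Cu) = 0.08680 × 63.55 = 5.52 g

5.52 g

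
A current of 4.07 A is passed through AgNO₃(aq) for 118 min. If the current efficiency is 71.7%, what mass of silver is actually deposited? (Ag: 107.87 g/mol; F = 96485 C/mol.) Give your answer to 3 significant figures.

Q = 4.07 × 7080 = 28820 C
n(e⁻) = 28820 / 96485 = 0.2987 mol
Ag⁺ + e⁻ → Ag, so theoretical m(Ag) = 0.2987 × 107.87 = 32.22 g
Actual mass = 71.7% × 32.22 = 23.1 g

23.1 g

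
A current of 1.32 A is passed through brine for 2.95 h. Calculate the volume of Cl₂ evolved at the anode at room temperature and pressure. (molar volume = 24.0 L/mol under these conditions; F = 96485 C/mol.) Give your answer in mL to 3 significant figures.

Q = It = 1.32 × 10620 = 14020 C
Moles of electrons = 14020 / 96485 = 0.1453 mol
2Cl⁻ → Cl₂ + 2e⁻, so n(Cl₂) = 0.1453 / 2 = 0.07265 mol
V = 0.07265 × 24.0 = 1.744 L
= 1740 mL

1740 mL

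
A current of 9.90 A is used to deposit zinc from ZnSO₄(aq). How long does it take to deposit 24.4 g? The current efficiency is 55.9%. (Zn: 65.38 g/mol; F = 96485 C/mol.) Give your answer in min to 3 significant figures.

217 min

n(Zn) = 24.4 / 65.38 = 0.3732 mol
Zn²⁺ + 2e⁻ → Zn, so n(e⁻) = 2 × 0.3732 = 0.7464 mol
Q = 0.7464 × 96485 / 0.559 = 1.288×10^5 C
t = Q / I = 1.288×10^5 / 9.90 = 13010 s = 217 min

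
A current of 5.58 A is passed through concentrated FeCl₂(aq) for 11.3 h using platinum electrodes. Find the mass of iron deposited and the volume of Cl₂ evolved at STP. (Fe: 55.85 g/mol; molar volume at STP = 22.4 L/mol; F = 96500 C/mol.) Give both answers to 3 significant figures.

Q = 5.58 × 40680 = 2.270×10^5 C; n(e⁻) = 2.270×10^5 / 96500 = 2.352 mol
Cathode: Fe²⁺ + 2e⁻ → Fe → n(Fe) = 2.352/2 = 1.176 mol → 65.7 g
Anode: 2Cl⁻ → Cl₂ + 2e⁻ → n(Cl₂) = 2.352/2 = 1.176 mol → 26.3 L

65.7 g Fe; 26.3 L Cl₂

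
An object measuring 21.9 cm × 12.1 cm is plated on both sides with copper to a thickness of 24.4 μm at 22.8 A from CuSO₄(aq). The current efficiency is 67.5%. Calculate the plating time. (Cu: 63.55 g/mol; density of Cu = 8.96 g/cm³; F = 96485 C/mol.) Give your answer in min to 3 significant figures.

Plated area = 2 × 21.9 × 12.1 = 530.0 cm²
Volume = 530.0 × 24.4×10⁻⁴ cm = 1.293 cm³
m(Cu) = 1.293 × 8.96 = 11.59 g
n(Cu) = 11.59 / 63.55 = 0.1824 mol; n(e⁻) = 2 × 0.1824 = 0.3648 mol
Q = 0.3648 × 96485 / 0.675 = 52140 C
t = 52140 / 22.8 = 2287 s = 38.1 min

38.1 min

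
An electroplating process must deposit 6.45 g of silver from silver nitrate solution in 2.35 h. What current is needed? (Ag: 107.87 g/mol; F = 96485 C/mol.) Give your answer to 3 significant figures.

0.682 A

n(Ag) = 6.45 / 107.87 = 0.05979 mol
Ag⁺ + e⁻ → Ag, so n(e⁻) = 0.05979 mol
Q = 0.05979 × 96485 = 5769 C
I = Q / t = 5769 / 8460 s = 0.682 A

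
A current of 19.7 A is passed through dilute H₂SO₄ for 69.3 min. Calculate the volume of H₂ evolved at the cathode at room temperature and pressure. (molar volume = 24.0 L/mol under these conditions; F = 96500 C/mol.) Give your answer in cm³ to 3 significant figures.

Q = 19.7 A × 4158 s = 81910 C
n(e⁻) = Q/F = 81910/96500 = 0.8488 mol
2H⁺ + 2e⁻ → H₂, so n(H₂) = 0.8488 / 2 = 0.4244 mol
V = 0.4244 × 24.0 = 10.19 L
= 10200 cm³

10200 cm³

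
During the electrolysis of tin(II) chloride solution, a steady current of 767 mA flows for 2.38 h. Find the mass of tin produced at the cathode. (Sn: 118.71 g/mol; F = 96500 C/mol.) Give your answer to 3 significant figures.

4.04 g

Charge passed = 0.767 × 8568 = 6572 C
n(e⁻) = 6572 / 96500 = 0.06810 mol
Sn²⁺ + 2e⁻ → Sn, so n(Sn) = 0.06810 / 2 = 0.03405 mol
m = 0.03405 × 118.71 = 4.04 g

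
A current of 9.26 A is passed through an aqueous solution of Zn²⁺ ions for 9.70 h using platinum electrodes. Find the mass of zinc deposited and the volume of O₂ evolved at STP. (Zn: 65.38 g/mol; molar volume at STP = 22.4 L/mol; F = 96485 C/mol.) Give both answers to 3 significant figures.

Q = 9.26 × 34920 = 3.234×10^5 C; n(e⁻) = 3.234×10^5 / 96485 = 3.352 mol
Cathode: Zn²⁺ + 2e⁻ → Zn → n(Zn) = 3.352/2 = 1.676 mol → 110 g
Anode: 2H₂O → O₂ + 4H⁺ + 4e⁻ → n(O₂) = 3.352/4 = 0.8380 mol → 18.8 L

110 g Zn; 18.8 L O₂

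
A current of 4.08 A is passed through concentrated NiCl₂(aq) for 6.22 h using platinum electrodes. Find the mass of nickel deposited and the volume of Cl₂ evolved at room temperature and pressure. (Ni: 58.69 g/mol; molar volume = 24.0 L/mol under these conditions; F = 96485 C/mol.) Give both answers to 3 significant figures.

27.8 g Ni; 11.4 L Cl₂

Q = 4.08 × 22392 = 91360 C; n(e⁻) = 91360 / 96485 = 0.9469 mol
Cathode: Ni²⁺ + 2e⁻ → Ni → n(Ni) = 0.9469/2 = 0.4735 mol → 27.8 g
Anode: 2Cl⁻ → Cl₂ + 2e⁻ → n(Cl₂) = 0.9469/2 = 0.4735 mol → 11.4 L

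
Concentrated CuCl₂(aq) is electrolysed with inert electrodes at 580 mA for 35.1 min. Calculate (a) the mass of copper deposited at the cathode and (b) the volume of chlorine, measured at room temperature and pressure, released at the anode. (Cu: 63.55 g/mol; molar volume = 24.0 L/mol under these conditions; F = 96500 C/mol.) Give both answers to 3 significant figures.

Q = 0.580 × 2106 = 1221 C; n(e⁻) = 1221 / 96500 = 0.01265 mol
Cathode: Cu²⁺ + 2e⁻ → Cu → n(Cu) = 0.01265/2 = 0.006325 mol → 0.402 g
Anode: 2Cl⁻ → Cl₂ + 2e⁻ → n(Cl₂) = 0.01265/2 = 0.006325 mol → 0.152 L

0.402 g Cu; 0.152 L Cl₂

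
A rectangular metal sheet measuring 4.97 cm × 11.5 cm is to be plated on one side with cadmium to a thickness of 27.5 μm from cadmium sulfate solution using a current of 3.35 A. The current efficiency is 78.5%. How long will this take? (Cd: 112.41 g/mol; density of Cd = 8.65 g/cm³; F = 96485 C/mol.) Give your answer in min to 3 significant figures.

14.8 min

Plated area = 4.97 × 11.5 = 57.16 cm²
Volume = 57.16 × 27.5×10⁻⁴ cm = 0.1572 cm³
m(Cd) = 0.1572 × 8.65 = 1.360 g
n(Cd) = 1.360 / 112.41 = 0.01210 mol; n(e⁻) = 2 × 0.01210 = 0.02420 mol
Q = 0.02420 × 96485 / 0.785 = 2974 C
t = 2974 / 3.35 = 887.8 s = 14.8 min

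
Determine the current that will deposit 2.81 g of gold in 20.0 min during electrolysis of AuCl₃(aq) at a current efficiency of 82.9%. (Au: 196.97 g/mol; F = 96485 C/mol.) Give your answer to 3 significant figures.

4.15 A

n(Au) = 2.81 / 196.97 = 0.01427 mol
Au³⁺ + 3e⁻ → Au, so n(e⁻) = 3 × 0.01427 = 0.04281 mol
Q = 0.04281 × 96485 / 0.829 = 4983 C
I = Q / t = 4983 / 1200 s = 4.15 A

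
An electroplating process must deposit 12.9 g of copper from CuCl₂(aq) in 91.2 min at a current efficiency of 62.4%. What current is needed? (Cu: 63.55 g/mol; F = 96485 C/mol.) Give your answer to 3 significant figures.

n(Cu) = 12.9 / 63.55 = 0.2030 mol
Cu²⁺ + 2e⁻ → Cu, so n(e⁻) = 2 × 0.2030 = 0.4060 mol
Q = 0.4060 × 96485 / 0.624 = 62780 C
I = Q / t = 62780 / 5472 s = 11.5 A

11.5 A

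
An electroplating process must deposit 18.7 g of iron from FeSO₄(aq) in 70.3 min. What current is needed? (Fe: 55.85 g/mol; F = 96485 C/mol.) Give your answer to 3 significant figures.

n(Fe) = 18.7 / 55.85 = 0.3348 mol
Fe²⁺ + 2e⁻ → Fe, so n(e⁻) = 2 × 0.3348 = 0.6696 mol
Q = 0.6696 × 96485 = 64610 C
I = Q / t = 64610 / 4218 s = 15.3 A

15.3 A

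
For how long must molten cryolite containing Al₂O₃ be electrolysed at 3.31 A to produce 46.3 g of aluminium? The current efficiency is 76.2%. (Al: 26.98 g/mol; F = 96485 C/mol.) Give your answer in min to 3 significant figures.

n(Al) = 46.3 / 26.98 = 1.716 mol
Al³⁺ + 3e⁻ → Al, so n(e⁻) = 3 × 1.716 = 5.148 mol
Q = 5.148 × 96485 / 0.762 = 6.518×10^5 C
t = Q / I = 6.518×10^5 / 3.31 = 1.969×10^5 s = 3280 min

3280 min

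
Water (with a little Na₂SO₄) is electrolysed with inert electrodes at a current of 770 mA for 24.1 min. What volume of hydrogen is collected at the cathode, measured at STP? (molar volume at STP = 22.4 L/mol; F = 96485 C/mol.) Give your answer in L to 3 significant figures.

Charge passed = 0.770 × 1446 = 1113 C
Moles of electrons = 1113 / 96485 = 0.01154 mol
2H⁺ + 2e⁻ → H₂, so n(H₂) = 0.01154 / 2 = 0.005770 mol
V = 0.005770 × 22.4 = 0.1292 L

0.129 L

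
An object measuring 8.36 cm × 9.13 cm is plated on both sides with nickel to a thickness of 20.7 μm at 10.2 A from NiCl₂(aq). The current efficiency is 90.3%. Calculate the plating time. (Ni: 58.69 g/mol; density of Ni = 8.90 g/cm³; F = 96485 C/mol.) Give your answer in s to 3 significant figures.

Plated area = 2 × 8.36 × 9.13 = 152.7 cm²
Volume = 152.7 × 20.7×10⁻⁴ cm = 0.3161 cm³
m(Ni) = 0.3161 × 8.90 = 2.813 g
n(Ni) = 2.813 / 58.69 = 0.04793 mol; n(e⁻) = 2 × 0.04793 = 0.09586 mol
Q = 0.09586 × 96485 / 0.903 = 10240 C
t = 10240 / 10.2 = 1004 s

1000 s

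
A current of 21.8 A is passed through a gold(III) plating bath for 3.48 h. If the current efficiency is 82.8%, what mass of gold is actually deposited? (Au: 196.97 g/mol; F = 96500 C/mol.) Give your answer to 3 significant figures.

154 g

Q = 21.8 × 12528 = 2.731×10^5 C
n(e⁻) = 2.731×10^5 / 96500 = 2.830 mol
Au³⁺ + 3e⁻ → Au, so theoretical m(Au) = 0.9433 × 196.97 = 185.8 g
Actual mass = 82.8% × 185.8 = 154 g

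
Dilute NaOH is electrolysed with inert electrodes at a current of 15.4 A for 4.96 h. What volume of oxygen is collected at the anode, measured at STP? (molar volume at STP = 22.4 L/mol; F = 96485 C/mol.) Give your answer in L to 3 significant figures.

Q = It = 15.4 × 17856 = 2.750×10^5 C
n(e⁻) = 2.750×10^5 / 96485 = 2.850 mol
2H₂O → O₂ + 4H⁺ + 4e⁻, so n(O₂) = 2.850 / 4 = 0.7125 mol
V = 0.7125 × 22.4 = 15.96 L

16.0 L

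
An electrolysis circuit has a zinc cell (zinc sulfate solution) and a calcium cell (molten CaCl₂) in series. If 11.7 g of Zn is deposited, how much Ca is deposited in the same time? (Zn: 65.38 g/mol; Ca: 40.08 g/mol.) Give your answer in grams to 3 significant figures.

7.17 g

n(Zn) = 11.7 / 65.38 = 0.1790 mol
Zn²⁺ + 2e⁻ → Zn, so n(e⁻) = 2 × 0.1790 = 0.3580 mol
Since the cells are in series, n(e⁻) in the Ca cell is also 0.3580 mol.
Ca²⁺ + 2e⁻ → Ca, so n(Ca) = 0.3580 / 2 = 0.1790 mol
m(Ca) = 0.1790 × 40.08 = 7.17 g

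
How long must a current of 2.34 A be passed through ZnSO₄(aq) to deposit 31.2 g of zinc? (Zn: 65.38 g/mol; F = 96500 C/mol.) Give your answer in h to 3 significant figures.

10.9 h

n(Zn) = 31.2 / 65.38 = 0.4772 mol
Zn²⁺ + 2e⁻ → Zn, so n(e⁻) = 2 × 0.4772 = 0.9544 mol
Q = 0.9544 × 96500 = 92100 C
t = Q / I = 92100 / 2.34 = 39360 s = 10.9 h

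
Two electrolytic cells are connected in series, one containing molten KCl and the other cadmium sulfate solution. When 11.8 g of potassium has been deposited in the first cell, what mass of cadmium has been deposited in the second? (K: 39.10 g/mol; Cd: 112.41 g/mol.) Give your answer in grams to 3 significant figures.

n(K) = 11.8 / 39.10 = 0.3018 mol
K⁺ + e⁻ → K, so n(e⁻) = 0.3018 mol
In series, the same 0.3018 mol of electrons flows through the second cell.
Cd²⁺ + 2e⁻ → Cd, so n(Cd) = 0.3018 / 2 = 0.1509 mol
m(Cd) = 0.1509 × 112.41 = 17.0 g

17.0 g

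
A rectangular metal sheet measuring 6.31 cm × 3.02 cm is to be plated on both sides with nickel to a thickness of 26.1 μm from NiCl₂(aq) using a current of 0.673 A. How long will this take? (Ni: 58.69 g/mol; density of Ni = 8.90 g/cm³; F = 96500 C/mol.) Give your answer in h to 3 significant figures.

Plated area = 2 × 6.31 × 3.02 = 38.11 cm²
Volume = 38.11 × 26.1×10⁻⁴ cm = 0.09947 cm³
m(Ni) = 0.09947 × 8.90 = 0.8853 g
n(Ni) = 0.8853 / 58.69 = 0.01508 mol; n(e⁻) = 2 × 0.01508 = 0.03016 mol
Q = 0.03016 × 96500 = 2910 C
t = 2910 / 0.673 = 4324 s = 1.20 h

1.20 h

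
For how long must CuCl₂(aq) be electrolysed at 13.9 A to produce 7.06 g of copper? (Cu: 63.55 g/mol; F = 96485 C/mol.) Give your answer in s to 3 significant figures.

n(Cu) = 7.06 / 63.55 = 0.1111 mol
Cu²⁺ + 2e⁻ → Cu, so n(e⁻) = 2 × 0.1111 = 0.2222 mol
Q = 0.2222 × 96485 = 21440 C
t = Q / I = 21440 / 13.9 = 1542 s

1540 s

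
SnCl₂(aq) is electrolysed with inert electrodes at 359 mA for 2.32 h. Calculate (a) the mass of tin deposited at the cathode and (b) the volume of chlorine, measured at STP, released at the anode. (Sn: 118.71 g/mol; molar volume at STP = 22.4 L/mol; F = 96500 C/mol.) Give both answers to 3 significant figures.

1.84 g Sn; 0.348 L Cl₂

Q = 0.359 × 8352 = 2998 C; n(e⁻) = 2998 / 96500 = 0.03107 mol
Cathode: Sn²⁺ + 2e⁻ → Sn → n(Sn) = 0.03107/2 = 0.01554 mol → 1.84 g
Anode: 2Cl⁻ → Cl₂ + 2e⁻ → n(Cl₂) = 0.03107/2 = 0.01554 mol → 0.348 L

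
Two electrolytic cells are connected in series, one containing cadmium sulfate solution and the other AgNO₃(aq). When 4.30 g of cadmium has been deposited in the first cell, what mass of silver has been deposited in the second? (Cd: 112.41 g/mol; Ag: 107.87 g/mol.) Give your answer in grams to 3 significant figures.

8.25 g

n(Cd) = 4.30 / 112.41 = 0.03825 mol
Cd²⁺ + 2e⁻ → Cd, so n(e⁻) = 2 × 0.03825 = 0.07650 mol
Same current for the same time ⇒ same n(e⁻) = 0.07650 mol in both cells.
Ag⁺ + e⁻ → Ag, so n(Ag) = 0.07650 mol
m(Ag) = 0.07650 × 107.87 = 8.25 g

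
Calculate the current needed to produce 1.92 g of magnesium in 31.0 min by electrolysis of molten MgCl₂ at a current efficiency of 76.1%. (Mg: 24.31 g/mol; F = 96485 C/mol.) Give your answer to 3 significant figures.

10.8 A

n(Mg) = 1.92 / 24.31 = 0.07898 mol
Mg²⁺ + 2e⁻ → Mg, so n(e⁻) = 2 × 0.07898 = 0.1580 mol
Q = 0.1580 × 96485 / 0.761 = 20030 C
I = Q / t = 20030 / 1860 s = 10.8 A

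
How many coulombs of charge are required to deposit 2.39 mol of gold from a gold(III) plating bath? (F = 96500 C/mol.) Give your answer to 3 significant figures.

Au³⁺ + 3e⁻ → Au, so n(e⁻) = 3 × 2.39 = 7.170 mol
Q = 7.170 × 96500 = 6.919×10^5 C

6.92×10^5 C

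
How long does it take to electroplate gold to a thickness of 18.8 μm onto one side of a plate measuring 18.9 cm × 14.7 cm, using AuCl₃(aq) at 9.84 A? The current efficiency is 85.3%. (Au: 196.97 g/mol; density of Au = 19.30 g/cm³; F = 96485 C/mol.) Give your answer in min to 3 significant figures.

29.4 min

Plated area = 18.9 × 14.7 = 277.8 cm²
Volume = 277.8 × 18.8×10⁻⁴ cm = 0.5223 cm³
m(Au) = 0.5223 × 19.30 = 10.08 g
n(Au) = 10.08 / 196.97 = 0.05118 mol; n(e⁻) = 3 × 0.05118 = 0.1535 mol
Q = 0.1535 × 96485 / 0.853 = 17360 C
t = 17360 / 9.84 = 1764 s = 29.4 min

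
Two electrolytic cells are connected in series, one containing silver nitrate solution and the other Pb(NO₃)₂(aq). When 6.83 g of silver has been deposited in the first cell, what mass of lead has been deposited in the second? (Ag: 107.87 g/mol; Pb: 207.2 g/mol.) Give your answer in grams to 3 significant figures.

n(Ag) = 6.83 / 107.87 = 0.06332 mol
Ag⁺ + e⁻ → Ag, so n(e⁻) = 0.06332 mol
Since the cells are in series, n(e⁻) in the Pb cell is also 0.06332 mol.
Pb²⁺ + 2e⁻ → Pb, so n(Pb) = 0.06332 / 2 = 0.03166 mol
m(Pb) = 0.03166 × 207.2 = 6.56 g

6.56 g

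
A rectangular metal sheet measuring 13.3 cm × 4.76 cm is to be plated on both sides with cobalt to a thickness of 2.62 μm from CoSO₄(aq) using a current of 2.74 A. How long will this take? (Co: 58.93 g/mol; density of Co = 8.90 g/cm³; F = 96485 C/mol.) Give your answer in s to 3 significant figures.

Plated area = 2 × 13.3 × 4.76 = 126.6 cm²
Volume = 126.6 × 2.62×10⁻⁴ cm = 0.03317 cm³
m(Co) = 0.03317 × 8.90 = 0.2952 g
n(Co) = 0.2952 / 58.93 = 0.005009 mol; n(e⁻) = 2 × 0.005009 = 0.01002 mol
Q = 0.01002 × 96485 = 966.8 C
t = 966.8 / 2.74 = 352.8 s

353 s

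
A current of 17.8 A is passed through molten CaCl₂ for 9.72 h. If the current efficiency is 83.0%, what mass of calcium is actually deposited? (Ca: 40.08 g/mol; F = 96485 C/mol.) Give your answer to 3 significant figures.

Q = 17.8 × 34992 = 6.229×10^5 C
n(e⁻) = 6.229×10^5 / 96485 = 6.456 mol
Ca²⁺ + 2e⁻ → Ca, so theoretical m(Ca) = 3.228 × 40.08 = 129.4 g
Actual mass = 83.0% × 129.4 = 107 g

107 g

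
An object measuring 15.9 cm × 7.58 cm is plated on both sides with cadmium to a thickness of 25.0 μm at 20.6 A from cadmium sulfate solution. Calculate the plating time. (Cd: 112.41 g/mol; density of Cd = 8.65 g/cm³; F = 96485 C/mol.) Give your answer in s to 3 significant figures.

434 s

Plated area = 2 × 15.9 × 7.58 = 241.0 cm²
Volume = 241.0 × 25.0×10⁻⁴ cm = 0.6025 cm³
m(Cd) = 0.6025 × 8.65 = 5.212 g
n(Cd) = 5.212 / 112.41 = 0.04637 mol; n(e⁻) = 2 × 0.04637 = 0.09274 mol
Q = 0.09274 × 96485 = 8948 C
t = 8948 / 20.6 = 434.4 s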